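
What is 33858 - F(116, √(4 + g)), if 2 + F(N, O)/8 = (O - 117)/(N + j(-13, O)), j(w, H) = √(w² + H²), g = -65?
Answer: 113064682/3337 - 1404*√3/3337 - 232*I*√61/3337 + 12*I*√183/3337 ≈ 33881.0 - 0.49435*I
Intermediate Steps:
j(w, H) = √(H² + w²)
F(N, O) = -16 + 8*(-117 + O)/(N + √(169 + O²)) (F(N, O) = -16 + 8*((O - 117)/(N + √(O² + (-13)²))) = -16 + 8*((-117 + O)/(N + √(O² + 169))) = -16 + 8*((-117 + O)/(N + √(169 + O²))) = -16 + 8*(-117 + O)/(N + √(169 + O²)))
33858 - F(116, √(4 + g)) = 33858 - 8*(-117 + √(4 - 65) - 2*116 - 2*√(169 + (√(4 - 65))²))/(116 + √(169 + (√(4 - 65))²)) = 33858 - 8*(-117 + √(-61) - 232 - 2*√(169 + (√(-61))²))/(116 + √(169 + (√(-61))²)) = 33858 - 8*(-117 + I*√61 - 232 - 2*√(169 + (I*√61)²))/(116 + √(169 + (I*√61)²)) = 33858 - 8*(-117 + I*√61 - 232 - 2*√(169 - 61))/(116 + √(169 - 61)) = 33858 - 8*(-117 + I*√61 - 232 - 12*√3)/(116 + √108) = 33858 - 8*(-117 + I*√61 - 232 - 12*√3)/(116 + 6*√3) = 33858 - 8*(-349 - 12*√3 + I*√61)/(116 + 6*√3)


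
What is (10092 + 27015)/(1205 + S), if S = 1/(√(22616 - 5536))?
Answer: 254571336600/8266862333 - 24738*√4270/8266862333 ≈ 30.794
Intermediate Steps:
S = √4270/8540 (S = 1/(√17080) = 1/(2*√4270) = √4270/8540 ≈ 0.0076517)
(10092 + 27015)/(1205 + S) = (10092 + 27015)/(1205 + √4270/8540) = 37107/(1205 + √4270/8540)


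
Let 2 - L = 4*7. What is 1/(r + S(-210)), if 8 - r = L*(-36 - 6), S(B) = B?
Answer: -1/1294 ≈ -0.00077280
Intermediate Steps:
L = -26 (L = 2 - 4*7 = 2 - 1*28 = 2 - 28 = -26)
r = -1084 (r = 8 - (-26)*(-36 - 6) = 8 - (-26)*(-42) = 8 - 1*1092 = 8 - 1092 = -1084)
1/(r + S(-210)) = 1/(-1084 - 210) = 1/(-1294) = -1/1294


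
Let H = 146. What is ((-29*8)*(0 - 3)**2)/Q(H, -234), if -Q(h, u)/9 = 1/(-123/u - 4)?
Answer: -31436/39 ≈ -806.05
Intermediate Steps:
Q(h, u) = -9/(-4 - 123/u) (Q(h, u) = -9/(-123/u - 4) = -9/(-4 - 123/u))
((-29*8)*(0 - 3)**2)/Q(H, -234) = ((-29*8)*(0 - 3)**2)/((9*(-234)/(123 + 4*(-234)))) = (-232*(-3)**2)/((9*(-234)/(123 - 936))) = (-232*9)/((9*(-234)/(-813))) = -2088/(9*(-234)*(-1/813)) = -2088/702/271 = -2088*271/702 = -31436/39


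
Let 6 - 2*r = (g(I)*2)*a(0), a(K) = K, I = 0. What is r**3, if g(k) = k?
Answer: 27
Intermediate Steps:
r = 3 (r = 3 - 0*2*0/2 = 3 - 0*0 = 3 - 1/2*0 = 3 + 0 = 3)
r**3 = 3**3 = 27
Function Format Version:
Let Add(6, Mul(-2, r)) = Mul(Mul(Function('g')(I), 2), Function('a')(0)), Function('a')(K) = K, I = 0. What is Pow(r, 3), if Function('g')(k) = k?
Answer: 27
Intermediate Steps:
r = 3 (r = Add(3, Mul(Rational(-1, 2), Mul(Mul(0, 2), 0))) = Add(3, Mul(Rational(-1, 2), Mul(0, 0))) = Add(3, Mul(Rational(-1, 2), 0)) = Add(3, 0) = 3)
Pow(r, 3) = Pow(3, 3) = 27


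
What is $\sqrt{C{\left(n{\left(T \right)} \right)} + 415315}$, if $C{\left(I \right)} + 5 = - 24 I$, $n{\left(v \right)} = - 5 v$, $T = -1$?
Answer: $\sqrt{415190} \approx 644.35$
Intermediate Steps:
$C{\left(I \right)} = -5 - 24 I$
$\sqrt{C{\left(n{\left(T \right)} \right)} + 415315} = \sqrt{\left(-5 - 24 \left(\left(-5\right) \left(-1\right)\right)\right) + 415315} = \sqrt{\left(-5 - 120\right) + 415315} = \sqrt{-125 + 415315} = \sqrt{415190}$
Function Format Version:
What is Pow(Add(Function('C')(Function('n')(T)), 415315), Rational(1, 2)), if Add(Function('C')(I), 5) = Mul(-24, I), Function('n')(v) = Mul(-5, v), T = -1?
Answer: Pow(415190, Rational(1, 2)) ≈ 644.35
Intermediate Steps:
Function('C')(I) = Add(-5, Mul(-24, I))
Pow(Add(Function('C')(Function('n')(T)), 415315), Rational(1, 2)) = Pow(Add(Add(-5, Mul(-24, Mul(-5, -1))), 415315), Rational(1, 2)) = Pow(Add(Add(-5, Mul(-24, 5)), 415315), Rational(1, 2)) = Pow(Add(Add(-5, -120), 415315), Rational(1, 2)) = Pow(Add(-125, 415315), Rational(1, 2)) = Pow(415190, Rational(1, 2))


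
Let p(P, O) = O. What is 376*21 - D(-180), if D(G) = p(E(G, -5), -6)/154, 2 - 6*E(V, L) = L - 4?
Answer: 607995/77 ≈ 7896.0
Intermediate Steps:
E(V, L) = 1 - L/6 (E(V, L) = ⅓ - (L - 4)/6 = ⅓ - (-4 + L)/6 = ⅓ + (⅔ - L/6) = 1 - L/6)
D(G) = -3/77 (D(G) = -6/154 = -6*1/154 = -3/77)
376*21 - D(-180) = 376*21 - 1*(-3/77) = 7896 + 3/77 = 607995/77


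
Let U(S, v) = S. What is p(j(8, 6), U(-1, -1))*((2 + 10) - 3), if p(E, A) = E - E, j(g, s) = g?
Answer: 0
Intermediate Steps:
p(E, A) = 0
p(j(8, 6), U(-1, -1))*((2 + 10) - 3) = 0*((2 + 10) - 3) = 0*(12 - 3) = 0*9 = 0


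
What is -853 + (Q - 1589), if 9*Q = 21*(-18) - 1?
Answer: -22357/9 ≈ -2484.1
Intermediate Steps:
Q = -379/9 (Q = (21*(-18) - 1)/9 = (-378 - 1)/9 = (⅑)*(-379) = -379/9 ≈ -42.111)
-853 + (Q - 1589) = -853 + (-379/9 - 1589) = -853 - 14680/9 = -22357/9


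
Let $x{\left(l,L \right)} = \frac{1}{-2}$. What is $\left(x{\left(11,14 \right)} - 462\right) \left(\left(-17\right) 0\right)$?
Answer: $0$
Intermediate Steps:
$x{\left(l,L \right)} = - \frac{1}{2}$
$\left(x{\left(11,14 \right)} - 462\right) \left(\left(-17\right) 0\right) = \left(- \frac{1}{2} - 462\right) \left(\left(-17\right) 0\right) = \left(- \frac{925}{2}\right) 0 = 0$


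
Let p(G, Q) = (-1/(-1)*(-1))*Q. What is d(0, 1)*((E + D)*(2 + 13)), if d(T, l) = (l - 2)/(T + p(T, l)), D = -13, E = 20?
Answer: 105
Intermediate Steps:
p(G, Q) = -Q (p(G, Q) = (-1*(-1)*(-1))*Q = (1*(-1))*Q = -Q)
d(T, l) = (-2 + l)/(T - l) (d(T, l) = (l - 2)/(T - l) = (-2 + l)/(T - l))
d(0, 1)*((E + D)*(2 + 13)) = ((-2 + 1)/(0 - 1*1))*((20 - 13)*(2 + 13)) = (-1/(0 - 1))*(7*15) = (-1/(-1))*105 = -1*(-1)*105 = 1*105 = 105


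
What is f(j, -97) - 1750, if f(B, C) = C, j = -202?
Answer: -1847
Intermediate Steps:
f(j, -97) - 1750 = -97 - 1750 = -1847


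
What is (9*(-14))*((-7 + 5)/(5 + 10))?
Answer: 84/5 ≈ 16.800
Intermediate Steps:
(9*(-14))*((-7 + 5)/(5 + 10)) = -(-252)/15 = -126*(-2/15) = 84/5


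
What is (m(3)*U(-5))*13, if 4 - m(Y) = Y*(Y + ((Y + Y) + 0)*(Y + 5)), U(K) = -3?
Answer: 5811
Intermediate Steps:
m(Y) = 4 - Y*(Y + 2*Y*(5 + Y)) (m(Y) = 4 - Y*(Y + ((Y + Y) + 0)*(Y + 5)) = 4 - Y*(Y + (2*Y + 0)*(5 + Y)) = 4 - Y*(Y + (2*Y)*(5 + Y)) = 4 - Y*(Y + 2*Y*(5 + Y)))
(m(3)*U(-5))*13 = ((4 - 11*3² - 2*3³)*(-3))*13 = ((4 - 11*9 - 2*27)*(-3))*13 = ((4 - 99 - 54)*(-3))*13 = -149*(-3)*13 = 447*13 = 5811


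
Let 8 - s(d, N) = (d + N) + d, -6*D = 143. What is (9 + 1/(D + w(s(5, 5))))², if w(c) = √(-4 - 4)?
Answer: 9*(30744*√2 + 179737*I)/(3432*√2 + 20161*I) ≈ 80.257 - 0.087978*I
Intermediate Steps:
D = -143/6 (D = -⅙*143 = -143/6 ≈ -23.833)
s(d, N) = 8 - N - 2*d (s(d, N) = 8 - ((d + N) + d) = 8 - ((N + d) + d) = 8 - (N + 2*d) = 8 + (-N - 2*d) = 8 - N - 2*d)
w(c) = 2*I*√2 (w(c) = √(-8) = 2*I*√2)
(9 + 1/(D + w(s(5, 5))))² = (9 + 1/(-143/6 + 2*I*√2))²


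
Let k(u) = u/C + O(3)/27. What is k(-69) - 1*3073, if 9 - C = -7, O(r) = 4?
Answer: -1329335/432 ≈ -3077.2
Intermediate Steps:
C = 16 (C = 9 - 1*(-7) = 9 + 7 = 16)
k(u) = 4/27 + u/16 (k(u) = u/16 + 4/27 = 4/27 + u/16)
k(-69) - 1*3073 = (4/27 + (1/16)*(-69)) - 1*3073 = (4/27 - 69/16) - 3073 = -1799/432 - 3073 = -1329335/432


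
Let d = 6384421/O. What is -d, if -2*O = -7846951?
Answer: -12768842/7846951 ≈ -1.6272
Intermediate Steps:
O = 7846951/2 (O = -½*(-7846951) = 7846951/2 ≈ 3.9235e+6)
d = 12768842/7846951 (d = 6384421/(7846951/2) = 6384421*(2/7846951) = 12768842/7846951 ≈ 1.6272)
-d = -1*12768842/7846951 = -12768842/7846951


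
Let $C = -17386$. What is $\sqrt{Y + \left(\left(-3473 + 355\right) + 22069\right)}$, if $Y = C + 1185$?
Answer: $5 \sqrt{110} \approx 52.44$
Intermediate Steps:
$Y = -16201$ ($Y = -17386 + 1185 = -16201$)
$\sqrt{Y + \left(\left(-3473 + 355\right) + 22069\right)} = \sqrt{-16201 + \left(\left(-3473 + 355\right) + 22069\right)} = \sqrt{-16201 + \left(-3118 + 22069\right)} = \sqrt{-16201 + 18951} = \sqrt{2750} = 5 \sqrt{110}$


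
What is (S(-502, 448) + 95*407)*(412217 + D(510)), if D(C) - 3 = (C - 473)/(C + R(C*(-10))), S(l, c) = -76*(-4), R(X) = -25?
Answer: 7790945014153/485 ≈ 1.6064e+10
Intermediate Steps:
S(l, c) = 304
D(C) = 3 + (-473 + C)/(-25 + C) (D(C) = 3 + (C - 473)/(C - 25) = 3 + (-473 + C)/(-25 + C))
(S(-502, 448) + 95*407)*(412217 + D(510)) = (304 + 95*407)*(412217 + 4*(-137 + 510)/(-25 + 510)) = (304 + 38665)*(412217 + 4*373/485) = 38969*(412217 + 4*(1/485)*373) = 38969*(412217 + 1492/485) = 38969*(199926737/485) = 7790945014153/485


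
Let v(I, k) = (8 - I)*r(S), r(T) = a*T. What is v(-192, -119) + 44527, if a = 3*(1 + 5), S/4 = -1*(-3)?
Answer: 87727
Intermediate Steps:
S = 12 (S = 4*(-1*(-3)) = 4*3 = 12)
a = 18 (a = 3*6 = 18)
r(T) = 18*T
v(I, k) = 1728 - 216*I (v(I, k) = (8 - I)*(18*12) = (8 - I)*216 = 1728 - 216*I)
v(-192, -119) + 44527 = (1728 - 216*(-192)) + 44527 = (1728 + 41472) + 44527 = 43200 + 44527 = 87727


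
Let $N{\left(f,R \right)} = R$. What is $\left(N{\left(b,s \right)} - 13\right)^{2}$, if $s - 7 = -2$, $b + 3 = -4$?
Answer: $64$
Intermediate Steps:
$b = -7$ ($b = -3 - 4 = -7$)
$s = 5$ ($s = 7 - 2 = 5$)
$\left(N{\left(b,s \right)} - 13\right)^{2} = \left(5 - 13\right)^{2} = \left(-8\right)^{2} = 64$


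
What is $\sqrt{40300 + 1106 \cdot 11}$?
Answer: $\sqrt{52466} \approx 229.05$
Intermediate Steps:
$\sqrt{40300 + 1106 \cdot 11} = \sqrt{40300 + 12166} = \sqrt{52466}$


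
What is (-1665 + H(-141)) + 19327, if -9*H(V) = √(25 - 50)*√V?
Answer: 17662 + 5*√141/9 ≈ 17669.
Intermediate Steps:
H(V) = -5*I*√V/9 (H(V) = -√(25 - 50)*√V/9 = -√(-25)*√V/9 = -5*I*√V/9)
(-1665 + H(-141)) + 19327 = (-1665 - 5*I*√(-141)/9) + 19327 = (-1665 - 5*I*I*√141/9) + 19327 = (-1665 + 5*√141/9) + 19327 = 17662 + 5*√141/9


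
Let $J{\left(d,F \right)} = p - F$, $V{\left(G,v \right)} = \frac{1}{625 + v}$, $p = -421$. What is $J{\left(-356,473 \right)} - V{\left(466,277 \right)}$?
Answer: $- \frac{806389}{902} \approx -894.0$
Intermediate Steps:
$J{\left(d,F \right)} = -421 - F$
$J{\left(-356,473 \right)} - V{\left(466,277 \right)} = \left(-421 - 473\right) - \frac{1}{625 + 277} = \left(-421 - 473\right) - \frac{1}{902} = -894 - \frac{1}{902} = - \frac{806389}{902}$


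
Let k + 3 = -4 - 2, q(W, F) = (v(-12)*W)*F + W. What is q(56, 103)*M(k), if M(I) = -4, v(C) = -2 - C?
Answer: -230944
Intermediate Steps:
q(W, F) = W + 10*F*W (q(W, F) = ((-2 - 1*(-12))*W)*F + W = ((-2 + 12)*W)*F + W = (10*W)*F + W = 10*F*W + W = W + 10*F*W)
k = -9 (k = -3 + (-4 - 2) = -3 - 6 = -9)
q(56, 103)*M(k) = (56*(1 + 10*103))*(-4) = (56*(1 + 1030))*(-4) = (56*1031)*(-4) = 57736*(-4) = -230944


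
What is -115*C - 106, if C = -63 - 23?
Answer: 9784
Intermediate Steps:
C = -86
-115*C - 106 = -115*(-86) - 106 = 9890 - 106 = 9784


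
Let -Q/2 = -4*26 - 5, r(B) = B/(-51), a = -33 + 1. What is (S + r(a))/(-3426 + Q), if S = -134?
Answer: 3401/81804 ≈ 0.041575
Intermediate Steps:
a = -32
r(B) = -B/51 (r(B) = B*(-1/51) = -B/51)
Q = 218 (Q = -2*(-4*26 - 5) = -2*(-104 - 5) = -2*(-109) = 218)
(S + r(a))/(-3426 + Q) = (-134 - 1/51*(-32))/(-3426 + 218) = (-134 + 32/51)/(-3208) = -6802/51*(-1/3208) = 3401/81804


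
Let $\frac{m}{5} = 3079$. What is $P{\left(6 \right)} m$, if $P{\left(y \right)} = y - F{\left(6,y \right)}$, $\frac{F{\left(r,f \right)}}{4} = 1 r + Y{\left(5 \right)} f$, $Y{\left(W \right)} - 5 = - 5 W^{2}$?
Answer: $44060490$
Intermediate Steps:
$m = 15395$ ($m = 5 \cdot 3079 = 15395$)
$Y{\left(W \right)} = 5 - 5 W^{2}$
$F{\left(r,f \right)} = - 480 f + 4 r$ ($F{\left(r,f \right)} = 4 \left(1 r + \left(5 - 5 \cdot 5^{2}\right) f\right) = 4 \left(r + \left(5 - 125\right) f\right) = 4 \left(r - 120 f\right) = - 480 f + 4 r$)
$P{\left(y \right)} = -24 + 481 y$ ($P{\left(y \right)} = y - \left(- 480 y + 4 \cdot 6\right) = y - \left(- 480 y + 24\right) = y - \left(24 - 480 y\right) = y + \left(-24 + 480 y\right) = -24 + 481 y$)
$P{\left(6 \right)} m = \left(-24 + 481 \cdot 6\right) 15395 = \left(-24 + 2886\right) 15395 = 2862 \cdot 15395 = 44060490$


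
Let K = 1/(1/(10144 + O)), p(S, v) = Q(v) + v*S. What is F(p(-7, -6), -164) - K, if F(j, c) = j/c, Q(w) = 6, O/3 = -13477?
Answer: 1241755/41 ≈ 30287.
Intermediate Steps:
O = -40431 (O = 3*(-13477) = -40431)
p(S, v) = 6 + S*v (p(S, v) = 6 + v*S = 6 + S*v)
K = -30287 (K = 1/(1/(10144 - 40431)) = 1/(1/(-30287)) = 1/(-1/30287) = -30287)
F(p(-7, -6), -164) - K = (6 - 7*(-6))/(-164) - 1*(-30287) = (6 + 42)*(-1/164) + 30287 = 48*(-1/164) + 30287 = -12/41 + 30287 = 1241755/41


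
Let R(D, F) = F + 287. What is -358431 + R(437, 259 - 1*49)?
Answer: -357934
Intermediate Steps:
R(D, F) = 287 + F
-358431 + R(437, 259 - 1*49) = -358431 + (287 + (259 - 1*49)) = -358431 + (287 + (259 - 49)) = -358431 + (287 + 210) = -358431 + 497 = -357934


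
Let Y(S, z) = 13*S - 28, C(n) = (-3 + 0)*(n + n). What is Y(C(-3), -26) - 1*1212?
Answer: -1006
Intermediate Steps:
C(n) = -6*n
Y(S, z) = -28 + 13*S
Y(C(-3), -26) - 1*1212 = (-28 + 13*(-6*(-3))) - 1*1212 = (-28 + 13*18) - 1212 = (-28 + 234) - 1212 = 206 - 1212 = -1006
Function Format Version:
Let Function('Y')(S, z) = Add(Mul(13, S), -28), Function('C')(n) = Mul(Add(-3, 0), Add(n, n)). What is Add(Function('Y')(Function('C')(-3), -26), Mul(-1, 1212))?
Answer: -1006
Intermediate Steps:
Function('C')(n) = Mul(-6, n) (Function('C')(n) = Mul(-3, Mul(2, n)) = Mul(-6, n))
Function('Y')(S, z) = Add(-28, Mul(13, S))
Add(Function('Y')(Function('C')(-3), -26), Mul(-1, 1212)) = Add(Add(-28, Mul(13, Mul(-6, -3))), Mul(-1, 1212)) = Add(Add(-28, Mul(13, 18)), -1212) = Add(Add(-28, 234), -1212) = Add(206, -1212) = -1006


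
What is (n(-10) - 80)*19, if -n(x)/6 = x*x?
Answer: -12920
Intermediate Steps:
n(x) = -6*x² (n(x) = -6*x*x = -6*x²)
(n(-10) - 80)*19 = (-6*(-10)² - 80)*19 = (-6*100 - 80)*19 = (-600 - 80)*19 = -680*19 = -12920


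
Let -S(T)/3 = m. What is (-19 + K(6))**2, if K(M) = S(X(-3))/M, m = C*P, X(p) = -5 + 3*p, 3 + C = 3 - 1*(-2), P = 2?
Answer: 441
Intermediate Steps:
C = 2 (C = -3 + (3 - 1*(-2)) = -3 + (3 + 2) = -3 + 5 = 2)
m = 4 (m = 2*2 = 4)
S(T) = -12 (S(T) = -3*4 = -12)
K(M) = -12/M
(-19 + K(6))**2 = (-19 - 12/6)**2 = (-19 - 12*1/6)**2 = (-19 - 2)**2 = (-21)**2 = 441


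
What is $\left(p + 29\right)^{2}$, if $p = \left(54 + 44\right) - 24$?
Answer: $10609$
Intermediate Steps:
$p = 74$ ($p = 98 - 24 = 74$)
$\left(p + 29\right)^{2} = \left(74 + 29\right)^{2} = 103^{2} = 10609$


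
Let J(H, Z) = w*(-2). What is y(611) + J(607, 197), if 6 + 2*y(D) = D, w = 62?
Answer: 357/2 ≈ 178.50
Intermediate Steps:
y(D) = -3 + D/2
J(H, Z) = -124 (J(H, Z) = 62*(-2) = -124)
y(611) + J(607, 197) = (-3 + (½)*611) - 124 = (-3 + 611/2) - 124 = 605/2 - 124 = 357/2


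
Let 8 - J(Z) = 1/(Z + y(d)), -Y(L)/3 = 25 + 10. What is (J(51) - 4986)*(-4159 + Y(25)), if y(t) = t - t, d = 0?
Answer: 1082540056/51 ≈ 2.1226e+7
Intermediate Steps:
y(t) = 0
Y(L) = -105 (Y(L) = -3*(25 + 10) = -3*35 = -105)
J(Z) = 8 - 1/Z (J(Z) = 8 - 1/(Z + 0) = 8 - 1/Z)
(J(51) - 4986)*(-4159 + Y(25)) = ((8 - 1/51) - 4986)*(-4159 - 105) = ((8 - 1*1/51) - 4986)*(-4264) = ((8 - 1/51) - 4986)*(-4264) = (407/51 - 4986)*(-4264) = -253879/51*(-4264) = 1082540056/51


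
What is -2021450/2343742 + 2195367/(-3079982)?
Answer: -5685701728607/3609341586322 ≈ -1.5753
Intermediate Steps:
-2021450/2343742 + 2195367/(-3079982) = -2021450*1/2343742 + 2195367*(-1/3079982) = -1010725/1171871 - 2195367/3079982 = -5685701728607/3609341586322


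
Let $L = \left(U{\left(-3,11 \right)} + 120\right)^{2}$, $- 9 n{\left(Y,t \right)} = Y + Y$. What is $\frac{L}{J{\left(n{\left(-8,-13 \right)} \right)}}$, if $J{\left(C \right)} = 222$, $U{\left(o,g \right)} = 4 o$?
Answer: $\frac{1944}{37} \approx 52.541$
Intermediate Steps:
$n{\left(Y,t \right)} = - \frac{2 Y}{9}$ ($n{\left(Y,t \right)} = - \frac{Y + Y}{9} = - \frac{2 Y}{9}$)
$L = 11664$ ($L = \left(4 \left(-3\right) + 120\right)^{2} = \left(-12 + 120\right)^{2} = 108^{2} = 11664$)
$\frac{L}{J{\left(n{\left(-8,-13 \right)} \right)}} = \frac{11664}{222} = 11664 \cdot \frac{1}{222} = \frac{1944}{37}$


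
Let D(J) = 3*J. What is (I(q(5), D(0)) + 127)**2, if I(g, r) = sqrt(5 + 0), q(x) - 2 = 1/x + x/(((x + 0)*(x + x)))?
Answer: (127 + sqrt(5))**2 ≈ 16702.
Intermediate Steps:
q(x) = 2 + 3/(2*x) (q(x) = 2 + (1/x + x/(((x + 0)*(x + x)))) = 2 + (1/x + x/((x*(2*x)))) = 2 + (1/x + x/((2*x**2))) = 2 + (1/x + x*(1/(2*x**2))) = 2 + (1/x + 1/(2*x)) = 2 + 3/(2*x))
I(g, r) = sqrt(5)
(I(q(5), D(0)) + 127)**2 = (sqrt(5) + 127)**2 = (127 + sqrt(5))**2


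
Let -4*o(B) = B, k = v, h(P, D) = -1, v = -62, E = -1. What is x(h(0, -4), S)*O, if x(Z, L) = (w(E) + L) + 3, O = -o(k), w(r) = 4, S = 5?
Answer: -186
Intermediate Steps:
k = -62
o(B) = -B/4
O = -31/2 (O = -(-1)*(-62)/4 = -1*31/2 = -31/2 ≈ -15.500)
x(Z, L) = 7 + L (x(Z, L) = (4 + L) + 3 = 7 + L)
x(h(0, -4), S)*O = (7 + 5)*(-31/2) = 12*(-31/2) = -186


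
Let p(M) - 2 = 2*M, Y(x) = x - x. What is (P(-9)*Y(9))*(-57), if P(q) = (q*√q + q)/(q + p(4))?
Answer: 0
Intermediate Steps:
Y(x) = 0
p(M) = 2 + 2*M
P(q) = (q + q^(3/2))/(10 + q) (P(q) = (q*√q + q)/(q + (2 + 2*4)) = (q^(3/2) + q)/(q + (2 + 8)) = (q + q^(3/2))/(q + 10) = (q + q^(3/2))/(10 + q))
(P(-9)*Y(9))*(-57) = (((-9 + (-9)^(3/2))/(10 - 9))*0)*(-57) = (((-9 - 27*I)/1)*0)*(-57) = ((1*(-9 - 27*I))*0)*(-57) = ((-9 - 27*I)*0)*(-57) = 0*(-57) = 0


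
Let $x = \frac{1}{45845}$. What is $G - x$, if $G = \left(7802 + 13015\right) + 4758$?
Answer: $\frac{1172485874}{45845} \approx 25575.0$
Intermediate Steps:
$x = \frac{1}{45845} \approx 2.1813 \cdot 10^{-5}$
$G = 25575$ ($G = 20817 + 4758 = 25575$)
$G - x = 25575 - \frac{1}{45845} = \frac{1172485874}{45845}$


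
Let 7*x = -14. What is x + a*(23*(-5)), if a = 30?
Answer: -3452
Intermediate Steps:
x = -2 (x = (1/7)*(-14) = -2)
x + a*(23*(-5)) = -2 + 30*(23*(-5)) = -2 + 30*(-115) = -2 - 3450 = -3452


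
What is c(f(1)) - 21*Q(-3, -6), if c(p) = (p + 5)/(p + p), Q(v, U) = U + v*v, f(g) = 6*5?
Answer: -749/12 ≈ -62.417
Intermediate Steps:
f(g) = 30
Q(v, U) = U + v²
c(p) = (5 + p)/(2*p) (c(p) = (5 + p)/((2*p)) = (5 + p)*(1/(2*p)) = (5 + p)/(2*p))
c(f(1)) - 21*Q(-3, -6) = (½)*(5 + 30)/30 - 21*(-6 + (-3)²) = (½)*(1/30)*35 - 21*(-6 + 9) = 7/12 - 21*3 = 7/12 - 63 = -749/12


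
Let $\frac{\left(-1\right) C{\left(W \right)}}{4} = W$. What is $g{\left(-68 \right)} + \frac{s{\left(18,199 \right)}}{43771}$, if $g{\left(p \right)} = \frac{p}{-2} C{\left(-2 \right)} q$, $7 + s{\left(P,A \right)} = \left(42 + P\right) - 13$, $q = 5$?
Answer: $\frac{59528600}{43771} \approx 1360.0$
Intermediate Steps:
$C{\left(W \right)} = - 4 W$
$s{\left(P,A \right)} = 22 + P$ ($s{\left(P,A \right)} = -7 + \left(\left(42 + P\right) - 13\right) = -7 + \left(29 + P\right) = 22 + P$)
$g{\left(p \right)} = - 20 p$ ($g{\left(p \right)} = \frac{p}{-2} \left(\left(-4\right) \left(-2\right)\right) 5 = p \left(- \frac{1}{2}\right) 8 \cdot 5 = - \frac{p}{2} \cdot 8 \cdot 5 = - 4 p 5 = - 20 p$)
$g{\left(-68 \right)} + \frac{s{\left(18,199 \right)}}{43771} = \left(-20\right) \left(-68\right) + \frac{22 + 18}{43771} = 1360 + 40 \cdot \frac{1}{43771} = 1360 + \frac{40}{43771} = \frac{59528600}{43771}$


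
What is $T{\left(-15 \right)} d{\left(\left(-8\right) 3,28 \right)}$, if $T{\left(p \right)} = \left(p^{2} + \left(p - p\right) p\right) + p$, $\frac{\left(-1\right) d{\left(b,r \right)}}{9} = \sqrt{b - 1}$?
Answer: $- 9450 i \approx - 9450.0 i$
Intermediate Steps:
$d{\left(b,r \right)} = - 9 \sqrt{-1 + b}$ ($d{\left(b,r \right)} = - 9 \sqrt{b - 1} = - 9 \sqrt{-1 + b}$)
$T{\left(p \right)} = p + p^{2}$ ($T{\left(p \right)} = \left(p^{2} + 0 p\right) + p = \left(p^{2} + 0\right) + p = p^{2} + p = p + p^{2}$)
$T{\left(-15 \right)} d{\left(\left(-8\right) 3,28 \right)} = - 15 \left(1 - 15\right) \left(- 9 \sqrt{-1 - 24}\right) = \left(-15\right) \left(-14\right) \left(- 9 \sqrt{-1 - 24}\right) = 210 \left(- 9 \sqrt{-25}\right) = 210 \left(- 9 \cdot 5 i\right) = 210 \left(- 45 i\right) = - 9450 i$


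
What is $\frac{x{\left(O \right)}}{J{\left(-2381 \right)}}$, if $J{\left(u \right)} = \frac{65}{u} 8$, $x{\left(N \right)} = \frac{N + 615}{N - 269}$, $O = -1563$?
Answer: $- \frac{564297}{238160} \approx -2.3694$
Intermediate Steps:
$x{\left(N \right)} = \frac{615 + N}{-269 + N}$
$J{\left(u \right)} = \frac{520}{u}$
$\frac{x{\left(O \right)}}{J{\left(-2381 \right)}} = \frac{\frac{1}{-269 - 1563} \left(615 - 1563\right)}{520 \frac{1}{-2381}} = \frac{\frac{1}{-1832} \left(-948\right)}{520 \left(- \frac{1}{2381}\right)} = \frac{\left(- \frac{1}{1832}\right) \left(-948\right)}{- \frac{520}{2381}} = \frac{237}{458} \left(- \frac{2381}{520}\right) = - \frac{564297}{238160}$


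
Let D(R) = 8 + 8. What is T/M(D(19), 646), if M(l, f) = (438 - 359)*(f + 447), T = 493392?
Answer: 493392/86347 ≈ 5.7141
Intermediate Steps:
D(R) = 16
M(l, f) = 35313 + 79*f (M(l, f) = 79*(447 + f) = 35313 + 79*f)
T/M(D(19), 646) = 493392/(35313 + 79*646) = 493392/(35313 + 51034) = 493392/86347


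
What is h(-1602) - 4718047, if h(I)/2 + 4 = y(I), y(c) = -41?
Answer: -4718137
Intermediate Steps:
h(I) = -90 (h(I) = -8 + 2*(-41) = -8 - 82 = -90)
h(-1602) - 4718047 = -90 - 4718047 = -4718137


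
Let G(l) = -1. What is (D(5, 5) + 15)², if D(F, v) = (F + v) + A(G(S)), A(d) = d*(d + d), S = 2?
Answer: 729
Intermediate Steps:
A(d) = 2*d² (A(d) = d*(2*d) = 2*d²)
D(F, v) = 2 + F + v (D(F, v) = (F + v) + 2*(-1)² = (F + v) + 2*1 = (F + v) + 2 = 2 + F + v)
(D(5, 5) + 15)² = ((2 + 5 + 5) + 15)² = (12 + 15)² = 27² = 729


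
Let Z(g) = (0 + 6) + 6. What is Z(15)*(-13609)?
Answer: -163308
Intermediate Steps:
Z(g) = 12 (Z(g) = 6 + 6 = 12)
Z(15)*(-13609) = 12*(-13609) = -163308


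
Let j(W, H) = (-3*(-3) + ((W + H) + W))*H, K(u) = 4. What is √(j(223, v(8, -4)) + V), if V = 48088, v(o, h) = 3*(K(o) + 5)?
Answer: √61102 ≈ 247.19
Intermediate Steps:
v(o, h) = 27 (v(o, h) = 3*(4 + 5) = 3*9 = 27)
j(W, H) = H*(9 + H + 2*W) (j(W, H) = (9 + ((H + W) + W))*H = (9 + (H + 2*W))*H = (9 + H + 2*W)*H = H*(9 + H + 2*W))
√(j(223, v(8, -4)) + V) = √(27*(9 + 27 + 2*223) + 48088) = √(27*(9 + 27 + 446) + 48088) = √(27*482 + 48088) = √(13014 + 48088) = √61102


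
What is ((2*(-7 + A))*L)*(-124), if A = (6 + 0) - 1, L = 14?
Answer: 6944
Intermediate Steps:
A = 5 (A = 6 - 1 = 5)
((2*(-7 + A))*L)*(-124) = ((2*(-7 + 5))*14)*(-124) = ((2*(-2))*14)*(-124) = -4*14*(-124) = -56*(-124) = 6944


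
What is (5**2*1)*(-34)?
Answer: -850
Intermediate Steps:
(5**2*1)*(-34) = (25*1)*(-34) = 25*(-34) = -850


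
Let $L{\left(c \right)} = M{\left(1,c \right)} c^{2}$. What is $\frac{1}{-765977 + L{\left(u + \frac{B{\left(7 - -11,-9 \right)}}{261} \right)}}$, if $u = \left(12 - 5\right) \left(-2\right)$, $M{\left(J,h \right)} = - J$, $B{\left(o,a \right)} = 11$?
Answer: $- \frac{68121}{52192390666} \approx -1.3052 \cdot 10^{-6}$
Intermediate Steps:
$u = -14$ ($u = 7 \left(-2\right) = -14$)
$L{\left(c \right)} = - c^{2}$ ($L{\left(c \right)} = \left(-1\right) 1 c^{2} = - c^{2}$)
$\frac{1}{-765977 + L{\left(u + \frac{B{\left(7 - -11,-9 \right)}}{261} \right)}} = \frac{1}{-765977 - \left(-14 + \frac{11}{261}\right)^{2}} = \frac{1}{-765977 - \left(- \frac{3643}{261}\right)^{2}} = \frac{1}{-765977 - \frac{13271449}{68121}} = \frac{1}{- \frac{52192390666}{68121}} = - \frac{68121}{52192390666}$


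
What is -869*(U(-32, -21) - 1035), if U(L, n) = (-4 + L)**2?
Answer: -226809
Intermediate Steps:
-869*(U(-32, -21) - 1035) = -869*((-4 - 32)**2 - 1035) = -869*((-36)**2 - 1035) = -869*(1296 - 1035) = -869*261 = -226809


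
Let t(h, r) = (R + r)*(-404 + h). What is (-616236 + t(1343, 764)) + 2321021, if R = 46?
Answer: 2465375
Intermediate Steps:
t(h, r) = (-404 + h)*(46 + r) (t(h, r) = (46 + r)*(-404 + h) = (-404 + h)*(46 + r))
(-616236 + t(1343, 764)) + 2321021 = (-616236 + (-18584 - 404*764 + 46*1343 + 1343*764)) + 2321021 = (-616236 + (-18584 - 308656 + 61778 + 1026052)) + 2321021 = (-616236 + 760590) + 2321021 = 144354 + 2321021 = 2465375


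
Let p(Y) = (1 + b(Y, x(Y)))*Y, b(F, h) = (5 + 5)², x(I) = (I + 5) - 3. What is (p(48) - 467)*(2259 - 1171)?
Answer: 4766528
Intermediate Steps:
x(I) = 2 + I (x(I) = (5 + I) - 3 = 2 + I)
b(F, h) = 100 (b(F, h) = 10² = 100)
p(Y) = 101*Y (p(Y) = (1 + 100)*Y = 101*Y)
(p(48) - 467)*(2259 - 1171) = (101*48 - 467)*(2259 - 1171) = (4848 - 467)*1088 = 4381*1088 = 4766528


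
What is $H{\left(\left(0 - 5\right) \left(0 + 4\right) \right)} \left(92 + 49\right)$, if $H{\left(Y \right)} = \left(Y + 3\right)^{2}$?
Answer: $40749$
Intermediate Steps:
$H{\left(Y \right)} = \left(3 + Y\right)^{2}$
$H{\left(\left(0 - 5\right) \left(0 + 4\right) \right)} \left(92 + 49\right) = \left(3 + \left(0 - 5\right) \left(0 + 4\right)\right)^{2} \left(92 + 49\right) = \left(3 - 20\right)^{2} \cdot 141 = \left(-17\right)^{2} \cdot 141 = 289 \cdot 141 = 40749$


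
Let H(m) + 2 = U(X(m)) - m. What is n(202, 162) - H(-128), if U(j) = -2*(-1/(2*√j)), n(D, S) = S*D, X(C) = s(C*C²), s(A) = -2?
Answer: 32598 + I*√2/2 ≈ 32598.0 + 0.70711*I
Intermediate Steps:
X(C) = -2
n(D, S) = D*S
U(j) = j^(-½) (U(j) = -(-1)/√j = j^(-½))
H(m) = -2 - m - I*√2/2 (H(m) = -2 + ((-2)^(-½) - m) = -2 + (-I*√2/2 - m) = -2 + (-m - I*√2/2) = -2 - m - I*√2/2)
n(202, 162) - H(-128) = 202*162 - (-2 - 1*(-128) - I*√2/2) = 32724 - (-2 + 128 - I*√2/2) = 32724 - (126 - I*√2/2) = 32724 + (-126 + I*√2/2) = 32598 + I*√2/2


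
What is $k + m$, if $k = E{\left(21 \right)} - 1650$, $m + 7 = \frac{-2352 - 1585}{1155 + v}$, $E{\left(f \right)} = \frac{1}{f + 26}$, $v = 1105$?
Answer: $- \frac{176189319}{106220} \approx -1658.7$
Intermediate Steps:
$E{\left(f \right)} = \frac{1}{26 + f}$
$m = - \frac{19757}{2260}$ ($m = -7 + \frac{-2352 - 1585}{1155 + 1105} = -7 - \frac{3937}{2260} = - \frac{19757}{2260} \approx -8.742$)
$k = - \frac{77549}{47}$ ($k = \frac{1}{26 + 21} - 1650 = \frac{1}{47} - 1650 = - \frac{77549}{47} \approx -1650.0$)
$k + m = - \frac{77549}{47} - \frac{19757}{2260} = - \frac{176189319}{106220}$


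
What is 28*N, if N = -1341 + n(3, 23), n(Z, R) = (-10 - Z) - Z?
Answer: -37996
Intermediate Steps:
n(Z, R) = -10 - 2*Z
N = -1357 (N = -1341 + (-10 - 2*3) = -1341 + (-10 - 6) = -1341 - 16 = -1357)
28*N = 28*(-1357) = -37996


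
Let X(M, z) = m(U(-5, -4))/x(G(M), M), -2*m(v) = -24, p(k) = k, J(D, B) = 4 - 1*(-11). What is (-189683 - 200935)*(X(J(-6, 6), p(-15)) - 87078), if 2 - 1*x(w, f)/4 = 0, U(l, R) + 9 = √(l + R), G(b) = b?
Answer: 34013648277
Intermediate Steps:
J(D, B) = 15 (J(D, B) = 4 + 11 = 15)
U(l, R) = -9 + √(R + l) (U(l, R) = -9 + √(l + R) = -9 + √(R + l))
m(v) = 12 (m(v) = -½*(-24) = 12)
x(w, f) = 8 (x(w, f) = 8 - 4*0 = 8 + 0 = 8)
X(M, z) = 3/2 (X(M, z) = 12/8 = 12*(⅛) = 3/2)
(-189683 - 200935)*(X(J(-6, 6), p(-15)) - 87078) = (-189683 - 200935)*(3/2 - 87078) = -390618*(-174153/2) = 34013648277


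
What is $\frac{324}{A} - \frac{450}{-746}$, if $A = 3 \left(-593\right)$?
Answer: $\frac{93141}{221189} \approx 0.42109$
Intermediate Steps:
$A = -1779$
$\frac{324}{A} - \frac{450}{-746} = \frac{324}{-1779} - \frac{450}{-746} = 324 \left(- \frac{1}{1779}\right) - - \frac{225}{373} = - \frac{108}{593} + \frac{225}{373} = \frac{93141}{221189}$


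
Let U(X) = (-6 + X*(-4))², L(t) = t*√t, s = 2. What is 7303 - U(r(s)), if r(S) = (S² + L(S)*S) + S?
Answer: 5891 - 960*√2 ≈ 4533.4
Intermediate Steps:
L(t) = t^(3/2)
r(S) = S + S² + S^(5/2) (r(S) = (S² + S^(3/2)*S) + S = (S² + S^(5/2)) + S = S + S² + S^(5/2))
U(X) = (-6 - 4*X)²
7303 - U(r(s)) = 7303 - 4*(3 + 2*(2*(1 + 2 + 2^(3/2))))² = 7303 - 4*(3 + 2*(2*(1 + 2 + 2*√2)))² = 7303 - 4*(3 + 2*(2*(3 + 2*√2)))² = 7303 - 4*(3 + 2*(6 + 4*√2))² = 7303 - 4*(3 + (12 + 8*√2))² = 7303 - 4*(15 + 8*√2)²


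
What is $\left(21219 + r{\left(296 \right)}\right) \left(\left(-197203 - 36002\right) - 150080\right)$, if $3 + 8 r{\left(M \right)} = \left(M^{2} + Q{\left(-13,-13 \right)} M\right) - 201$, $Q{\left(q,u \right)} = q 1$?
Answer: $- \frac{24273055765}{2} \approx -1.2137 \cdot 10^{10}$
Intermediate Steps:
$Q{\left(q,u \right)} = q$
$r{\left(M \right)} = - \frac{51}{2} - \frac{13 M}{8} + \frac{M^{2}}{8}$ ($r{\left(M \right)} = - \frac{3}{8} + \frac{\left(M^{2} - 13 M\right) - 201}{8} = - \frac{3}{8} + \frac{-201 + M^{2} - 13 M}{8} = - \frac{3}{8} - \left(\frac{201}{8} - \frac{M^{2}}{8} + \frac{13 M}{8}\right) = - \frac{51}{2} - \frac{13 M}{8} + \frac{M^{2}}{8}$)
$\left(21219 + r{\left(296 \right)}\right) \left(\left(-197203 - 36002\right) - 150080\right) = \left(21219 - \left(\frac{1013}{2} - 10952\right)\right) \left(\left(-197203 - 36002\right) - 150080\right) = \left(21219 - - \frac{20891}{2}\right) \left(\left(-197203 - 36002\right) - 150080\right) = \left(21219 - - \frac{20891}{2}\right) \left(-233205 - 150080\right) = \left(21219 + \frac{20891}{2}\right) \left(-383285\right) = \frac{63329}{2} \left(-383285\right) = - \frac{24273055765}{2}$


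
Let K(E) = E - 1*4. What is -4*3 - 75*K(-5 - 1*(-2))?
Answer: 513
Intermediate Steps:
K(E) = -4 + E (K(E) = E - 4 = -4 + E)
-4*3 - 75*K(-5 - 1*(-2)) = -4*3 - 75*(-4 + (-5 - 1*(-2))) = -12 - 75*(-4 + (-5 + 2)) = -12 - 75*(-4 - 3) = -12 - 75*(-7) = -12 + 525 = 513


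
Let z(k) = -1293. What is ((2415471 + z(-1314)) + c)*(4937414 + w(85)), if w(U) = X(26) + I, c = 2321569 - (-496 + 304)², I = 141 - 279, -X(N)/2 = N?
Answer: 23199437920792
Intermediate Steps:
X(N) = -2*N
I = -138
c = 2284705 (c = 2321569 - 1*(-192)² = 2321569 - 1*36864 = 2321569 - 36864 = 2284705)
w(U) = -190 (w(U) = -2*26 - 138 = -52 - 138 = -190)
((2415471 + z(-1314)) + c)*(4937414 + w(85)) = ((2415471 - 1293) + 2284705)*(4937414 - 190) = (2414178 + 2284705)*4937224 = 4698883*4937224 = 23199437920792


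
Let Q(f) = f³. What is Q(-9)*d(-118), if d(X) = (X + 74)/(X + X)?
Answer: -8019/59 ≈ -135.92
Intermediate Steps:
d(X) = (74 + X)/(2*X) (d(X) = (74 + X)/((2*X)) = (74 + X)*(1/(2*X)) = (74 + X)/(2*X))
Q(-9)*d(-118) = (-9)³*((½)*(74 - 118)/(-118)) = -729*(-1)*(-44)/(2*118) = -729*11/59 = -8019/59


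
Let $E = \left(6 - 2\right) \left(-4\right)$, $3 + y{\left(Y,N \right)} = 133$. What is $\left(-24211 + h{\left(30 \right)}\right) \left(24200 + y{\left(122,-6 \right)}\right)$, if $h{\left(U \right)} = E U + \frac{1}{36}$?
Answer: $- \frac{3604388125}{6} \approx -6.0073 \cdot 10^{8}$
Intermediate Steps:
$y{\left(Y,N \right)} = 130$ ($y{\left(Y,N \right)} = -3 + 133 = 130$)
$E = -16$ ($E = 4 \left(-4\right) = -16$)
$h{\left(U \right)} = \frac{1}{36} - 16 U$ ($h{\left(U \right)} = - 16 U + \frac{1}{36} = \frac{1}{36} - 16 U$)
$\left(-24211 + h{\left(30 \right)}\right) \left(24200 + y{\left(122,-6 \right)}\right) = \left(-24211 + \left(\frac{1}{36} - 480\right)\right) \left(24200 + 130\right) = \left(-24211 + \left(\frac{1}{36} - 480\right)\right) 24330 = \left(-24211 - \frac{17279}{36}\right) 24330 = \left(- \frac{888875}{36}\right) 24330 = - \frac{3604388125}{6}$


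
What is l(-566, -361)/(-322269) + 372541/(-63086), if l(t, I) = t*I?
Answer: -132948525565/20330662134 ≈ -6.5393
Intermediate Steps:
l(t, I) = I*t
l(-566, -361)/(-322269) + 372541/(-63086) = -361*(-566)/(-322269) + 372541/(-63086) = 204326*(-1/322269) + 372541*(-1/63086) = -204326/322269 - 372541/63086 = -132948525565/20330662134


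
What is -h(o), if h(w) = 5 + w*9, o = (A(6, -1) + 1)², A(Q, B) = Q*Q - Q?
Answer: -8654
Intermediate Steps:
A(Q, B) = Q² - Q
o = 961 (o = (6*(-1 + 6) + 1)² = (6*5 + 1)² = (30 + 1)² = 31² = 961)
h(w) = 5 + 9*w
-h(o) = -(5 + 9*961) = -(5 + 8649) = -1*8654 = -8654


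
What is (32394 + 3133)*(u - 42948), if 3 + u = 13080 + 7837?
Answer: -782801918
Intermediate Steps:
u = 20914 (u = -3 + (13080 + 7837) = -3 + 20917 = 20914)
(32394 + 3133)*(u - 42948) = (32394 + 3133)*(20914 - 42948) = 35527*(-22034) = -782801918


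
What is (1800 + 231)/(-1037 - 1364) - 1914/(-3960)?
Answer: -52231/144060 ≈ -0.36256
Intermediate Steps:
(1800 + 231)/(-1037 - 1364) - 1914/(-3960) = 2031/(-2401) - 1914*(-1/3960) = 2031*(-1/2401) + 29/60 = -2031/2401 + 29/60 = -52231/144060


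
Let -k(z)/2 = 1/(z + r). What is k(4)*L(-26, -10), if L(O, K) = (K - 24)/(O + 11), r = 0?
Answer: -17/15 ≈ -1.1333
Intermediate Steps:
L(O, K) = (-24 + K)/(11 + O)
k(z) = -2/z (k(z) = -2/(z + 0) = -2/z)
k(4)*L(-26, -10) = (-2/4)*((-24 - 10)/(11 - 26)) = (-2*1/4)*(-34/(-15)) = -(-1)*(-34)/30 = -1/2*34/15 = -17/15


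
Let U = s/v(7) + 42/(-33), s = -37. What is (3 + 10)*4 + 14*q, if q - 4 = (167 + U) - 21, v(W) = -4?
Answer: 49801/22 ≈ 2263.7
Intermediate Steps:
U = 351/44 (U = -37/(-4) + 42/(-33) = -37*(-¼) + 42*(-1/33) = 37/4 - 14/11 = 351/44 ≈ 7.9773)
q = 6951/44 (q = 4 + ((167 + 351/44) - 21) = 4 + (7699/44 - 21) = 4 + 6775/44 = 6951/44 ≈ 157.98)
(3 + 10)*4 + 14*q = (3 + 10)*4 + 14*(6951/44) = 13*4 + 48657/22 = 52 + 48657/22 = 49801/22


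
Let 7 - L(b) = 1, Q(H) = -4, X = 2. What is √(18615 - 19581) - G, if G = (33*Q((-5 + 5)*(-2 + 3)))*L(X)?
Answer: 792 + I*√966 ≈ 792.0 + 31.081*I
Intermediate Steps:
L(b) = 6 (L(b) = 7 - 1*1 = 7 - 1 = 6)
G = -792 (G = (33*(-4))*6 = -132*6 = -792)
√(18615 - 19581) - G = √(18615 - 19581) - 1*(-792) = √(-966) + 792 = I*√966 + 792 = 792 + I*√966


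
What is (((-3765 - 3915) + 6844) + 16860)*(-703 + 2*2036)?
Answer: 53984856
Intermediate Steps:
(((-3765 - 3915) + 6844) + 16860)*(-703 + 2*2036) = ((-7680 + 6844) + 16860)*(-703 + 4072) = (-836 + 16860)*3369 = 16024*3369 = 53984856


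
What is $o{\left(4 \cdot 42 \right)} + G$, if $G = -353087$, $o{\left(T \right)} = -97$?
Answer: $-353184$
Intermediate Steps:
$o{\left(4 \cdot 42 \right)} + G = -97 - 353087 = -353184$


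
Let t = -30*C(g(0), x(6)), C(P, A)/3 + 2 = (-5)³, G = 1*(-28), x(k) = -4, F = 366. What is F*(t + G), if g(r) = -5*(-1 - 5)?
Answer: 4173132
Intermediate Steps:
g(r) = 30 (g(r) = -5*(-6) = 30)
G = -28
C(P, A) = -381 (C(P, A) = -6 + 3*(-5)³ = -6 + 3*(-125) = -6 - 375 = -381)
t = 11430 (t = -30*(-381) = 11430)
F*(t + G) = 366*(11430 - 28) = 366*11402 = 4173132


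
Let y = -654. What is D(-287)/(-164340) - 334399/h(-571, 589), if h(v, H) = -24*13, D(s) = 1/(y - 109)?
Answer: 268786958057/250782840 ≈ 1071.8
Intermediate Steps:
D(s) = -1/763 (D(s) = 1/(-654 - 109) = 1/(-763) = -1/763)
h(v, H) = -312
D(-287)/(-164340) - 334399/h(-571, 589) = -1/763/(-164340) - 334399/(-312) = -1/763*(-1/164340) - 334399*(-1/312) = 1/125391420 + 25723/24 = 268786958057/250782840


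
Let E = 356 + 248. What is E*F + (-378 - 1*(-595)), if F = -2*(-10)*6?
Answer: 72697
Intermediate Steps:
E = 604
F = 120 (F = 20*6 = 120)
E*F + (-378 - 1*(-595)) = 604*120 + (-378 - 1*(-595)) = 72480 + (-378 + 595) = 72480 + 217 = 72697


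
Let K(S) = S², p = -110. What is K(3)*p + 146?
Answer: -844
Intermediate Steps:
K(3)*p + 146 = 3²*(-110) + 146 = 9*(-110) + 146 = -990 + 146 = -844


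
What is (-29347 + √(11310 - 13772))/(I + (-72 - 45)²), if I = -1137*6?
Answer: -29347/6867 + I*√2462/6867 ≈ -4.2736 + 0.0072256*I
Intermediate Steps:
I = -6822
(-29347 + √(11310 - 13772))/(I + (-72 - 45)²) = (-29347 + √(11310 - 13772))/(-6822 + (-72 - 45)²) = (-29347 + √(-2462))/(-6822 + (-117)²) = (-29347 + I*√2462)/(-6822 + 13689) = (-29347 + I*√2462)/6867 = (-29347 + I*√2462)*(1/6867) = -29347/6867 + I*√2462/6867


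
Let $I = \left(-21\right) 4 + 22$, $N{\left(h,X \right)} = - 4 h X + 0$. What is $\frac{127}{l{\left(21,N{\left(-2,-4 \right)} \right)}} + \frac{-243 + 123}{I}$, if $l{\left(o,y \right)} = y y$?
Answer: $\frac{65377}{31744} \approx 2.0595$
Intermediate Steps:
$N{\left(h,X \right)} = - 4 X h$ ($N{\left(h,X \right)} = - 4 X h + 0 = - 4 X h$)
$l{\left(o,y \right)} = y^{2}$
$I = -62$ ($I = -84 + 22 = -62$)
$\frac{127}{l{\left(21,N{\left(-2,-4 \right)} \right)}} + \frac{-243 + 123}{I} = \frac{127}{\left(\left(-4\right) \left(-4\right) \left(-2\right)\right)^{2}} + \frac{-243 + 123}{-62} = \frac{127}{\left(-32\right)^{2}} - - \frac{60}{31} = \frac{127}{1024} + \frac{60}{31} = \frac{65377}{31744}$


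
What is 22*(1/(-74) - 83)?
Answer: -67573/37 ≈ -1826.3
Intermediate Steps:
22*(1/(-74) - 83) = 22*(-1/74 - 83) = 22*(-6143/74) = -67573/37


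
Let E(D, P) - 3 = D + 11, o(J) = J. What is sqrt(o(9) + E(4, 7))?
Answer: 3*sqrt(3) ≈ 5.1962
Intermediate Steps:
E(D, P) = 14 + D (E(D, P) = 3 + (D + 11) = 3 + (11 + D) = 14 + D)
sqrt(o(9) + E(4, 7)) = sqrt(9 + (14 + 4)) = sqrt(9 + 18) = sqrt(27) = 3*sqrt(3)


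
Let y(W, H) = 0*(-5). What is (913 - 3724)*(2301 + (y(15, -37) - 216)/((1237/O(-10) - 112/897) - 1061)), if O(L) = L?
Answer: -68747747435289/10627879 ≈ -6.4686e+6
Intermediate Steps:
y(W, H) = 0
(913 - 3724)*(2301 + (y(15, -37) - 216)/((1237/O(-10) - 112/897) - 1061)) = (913 - 3724)*(2301 + (0 - 216)/((1237/(-10) - 112/897) - 1061)) = -2811*(2301 - 216/((1237*(-⅒) - 112*1/897) - 1061)) = -2811*(2301 - 216/((-1237/10 - 112/897) - 1061)) = -2811*(2301 - 216/(-1110709/8970 - 1061)) = -2811*(2301 - 216/(-10627879/8970)) = -2811*(2301 - 216*(-8970/10627879)) = -2811*(2301 + 1937520/10627879) = -2811*24456687099/10627879 = -68747747435289/10627879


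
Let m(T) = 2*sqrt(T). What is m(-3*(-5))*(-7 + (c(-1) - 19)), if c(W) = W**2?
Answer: -50*sqrt(15) ≈ -193.65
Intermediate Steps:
m(-3*(-5))*(-7 + (c(-1) - 19)) = (2*sqrt(-3*(-5)))*(-7 + ((-1)**2 - 19)) = (2*sqrt(15))*(-7 + (1 - 19)) = (2*sqrt(15))*(-7 - 18) = (2*sqrt(15))*(-25) = -50*sqrt(15)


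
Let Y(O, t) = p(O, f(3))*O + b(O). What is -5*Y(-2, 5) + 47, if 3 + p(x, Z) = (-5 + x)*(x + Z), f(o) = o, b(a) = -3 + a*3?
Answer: -8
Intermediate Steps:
b(a) = -3 + 3*a
p(x, Z) = -3 + (-5 + x)*(Z + x) (p(x, Z) = -3 + (-5 + x)*(x + Z) = -3 + (-5 + x)*(Z + x))
Y(O, t) = -3 + 3*O + O*(-18 + O² - 2*O) (Y(O, t) = (-3 + O² - 5*3 - 5*O + 3*O)*O + (-3 + 3*O) = (-3 + O² - 15 - 5*O + 3*O)*O + (-3 + 3*O) = (-18 + O² - 2*O)*O + (-3 + 3*O) = O*(-18 + O² - 2*O) + (-3 + 3*O) = -3 + 3*O + O*(-18 + O² - 2*O))
-5*Y(-2, 5) + 47 = -5*(-3 + (-2)³ - 15*(-2) - 2*(-2)²) + 47 = -5*(-3 - 8 + 30 - 2*4) + 47 = -5*(-3 - 8 + 30 - 8) + 47 = -5*11 + 47 = -55 + 47 = -8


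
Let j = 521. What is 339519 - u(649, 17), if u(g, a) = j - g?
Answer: 339647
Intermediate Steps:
u(g, a) = 521 - g
339519 - u(649, 17) = 339519 - (521 - 1*649) = 339519 - (521 - 649) = 339519 - 1*(-128) = 339519 + 128 = 339647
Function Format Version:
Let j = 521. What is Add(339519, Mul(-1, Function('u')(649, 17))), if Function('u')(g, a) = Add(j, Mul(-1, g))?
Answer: 339647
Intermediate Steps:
Function('u')(g, a) = Add(521, Mul(-1, g))
Add(339519, Mul(-1, Function('u')(649, 17))) = Add(339519, Mul(-1, Add(521, Mul(-1, 649)))) = Add(339519, Mul(-1, Add(521, -649))) = Add(339519, Mul(-1, -128)) = Add(339519, 128) = 339647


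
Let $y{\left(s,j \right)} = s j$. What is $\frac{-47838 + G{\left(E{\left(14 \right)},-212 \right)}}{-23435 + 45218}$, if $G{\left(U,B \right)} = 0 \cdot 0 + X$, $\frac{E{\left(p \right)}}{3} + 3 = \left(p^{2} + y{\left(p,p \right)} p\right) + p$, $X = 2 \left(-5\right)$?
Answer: $- \frac{47848}{21783} \approx -2.1966$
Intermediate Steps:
$X = -10$
$y{\left(s,j \right)} = j s$
$E{\left(p \right)} = -9 + 3 p + 3 p^{2} + 3 p^{3}$ ($E{\left(p \right)} = -9 + 3 \left(\left(p^{2} + p p p\right) + p\right) = -9 + 3 \left(\left(p^{2} + p^{2} p\right) + p\right) = -9 + 3 \left(\left(p^{2} + p^{3}\right) + p\right) = -9 + 3 \left(p + p^{2} + p^{3}\right) = -9 + \left(3 p + 3 p^{2} + 3 p^{3}\right) = -9 + 3 p + 3 p^{2} + 3 p^{3}$)
$G{\left(U,B \right)} = -10$ ($G{\left(U,B \right)} = 0 \cdot 0 - 10 = 0 - 10 = -10$)
$\frac{-47838 + G{\left(E{\left(14 \right)},-212 \right)}}{-23435 + 45218} = \frac{-47838 - 10}{-23435 + 45218} = - \frac{47848}{21783}$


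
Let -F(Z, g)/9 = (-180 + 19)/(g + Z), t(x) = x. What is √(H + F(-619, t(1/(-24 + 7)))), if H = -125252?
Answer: I*√385346983079/1754 ≈ 353.91*I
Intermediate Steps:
F(Z, g) = 1449/(Z + g) (F(Z, g) = -9*(-180 + 19)/(g + Z) = -(-1449)/(Z + g) = 1449/(Z + g))
√(H + F(-619, t(1/(-24 + 7)))) = √(-125252 + 1449/(-619 + 1/(-24 + 7))) = √(-125252 + 1449/(-619 + 1/(-17))) = √(-125252 + 1449/(-619 - 1/17)) = √(-125252 + 1449/(-10524/17)) = √(-125252 + 1449*(-17/10524)) = √(-125252 - 8211/3508) = √(-439392227/3508) = I*√385346983079/1754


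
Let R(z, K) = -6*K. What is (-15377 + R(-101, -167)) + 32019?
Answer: 17644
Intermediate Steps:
(-15377 + R(-101, -167)) + 32019 = (-15377 - 6*(-167)) + 32019 = (-15377 + 1002) + 32019 = -14375 + 32019 = 17644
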